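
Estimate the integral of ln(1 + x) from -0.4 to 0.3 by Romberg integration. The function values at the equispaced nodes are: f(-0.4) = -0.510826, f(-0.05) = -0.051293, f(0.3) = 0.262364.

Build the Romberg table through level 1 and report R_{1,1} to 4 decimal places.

-0.0529

R_{0,0} (trapezoid, 1 panel, h=0.7000): -0.086962
R_{1,0} (trapezoid, 2 panels, h=0.3500): -0.061433
R_{1,1} = -0.061433 + (-0.061433 − (-0.086962))/3 = -0.052923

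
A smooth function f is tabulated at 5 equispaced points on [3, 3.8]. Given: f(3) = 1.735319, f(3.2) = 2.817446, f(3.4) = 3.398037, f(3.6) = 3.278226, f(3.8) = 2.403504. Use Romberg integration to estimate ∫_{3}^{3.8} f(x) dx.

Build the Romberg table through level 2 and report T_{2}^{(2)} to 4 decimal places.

2.3539

T_{0}^{(0)} (trapezoid, 1 panel, h=0.8000): 1.655529
T_{1}^{(0)} (trapezoid, 2 panels, h=0.4000): 2.186979
T_{2}^{(0)} (trapezoid, 4 panels, h=0.2000): 2.312624
T_{1}^{(1)} = 2.186979 + (2.186979 − 1.655529)/3 = 2.364129
T_{2}^{(1)} = 2.312624 + (2.312624 − 2.186979)/3 = 2.354506
T_{2}^{(2)} = 2.354506 + (2.354506 − 2.364129)/15 = 2.353864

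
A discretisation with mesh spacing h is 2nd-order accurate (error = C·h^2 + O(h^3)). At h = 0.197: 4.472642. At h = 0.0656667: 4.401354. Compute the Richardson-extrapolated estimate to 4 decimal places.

The leading error scales as h^2; refining by a factor of 3 reduces it by 3^2 = 9.
Extrapolated value = (9·A(h/3) − A(h)) / (9 − 1)
= (9·4.401354 − 4.472642) / 8
= 35.139544 / 8 = 4.392443

4.3924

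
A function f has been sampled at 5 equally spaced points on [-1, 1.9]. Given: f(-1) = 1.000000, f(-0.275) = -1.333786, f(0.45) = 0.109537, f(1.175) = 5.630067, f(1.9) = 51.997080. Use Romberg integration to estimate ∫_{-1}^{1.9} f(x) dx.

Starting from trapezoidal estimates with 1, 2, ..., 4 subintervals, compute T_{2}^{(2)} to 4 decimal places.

T_{0}^{(0)} (trapezoid, 1 panel, h=2.9000): 76.845766
T_{1}^{(0)} (trapezoid, 2 panels, h=1.4500): 38.581712
T_{2}^{(0)} (trapezoid, 4 panels, h=0.7250): 22.405660
T_{1}^{(1)} = 38.581712 + (38.581712 − 76.845766)/3 = 25.827027
T_{2}^{(1)} = 22.405660 + (22.405660 − 38.581712)/3 = 17.013643
T_{2}^{(2)} = 17.013643 + (17.013643 − 25.827027)/15 = 16.426084

16.4261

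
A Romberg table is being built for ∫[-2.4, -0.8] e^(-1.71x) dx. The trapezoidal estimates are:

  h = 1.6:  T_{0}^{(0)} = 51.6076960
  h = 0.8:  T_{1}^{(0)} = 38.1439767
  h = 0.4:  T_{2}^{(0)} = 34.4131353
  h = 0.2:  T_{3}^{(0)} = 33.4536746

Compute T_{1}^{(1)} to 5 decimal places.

Richardson extrapolation on the trapezoidal column (denominator 4−1=3):
T_{1}^{(1)} = 38.1439767 + (38.1439767 − 51.6076960)/3 = 33.6560703

33.65607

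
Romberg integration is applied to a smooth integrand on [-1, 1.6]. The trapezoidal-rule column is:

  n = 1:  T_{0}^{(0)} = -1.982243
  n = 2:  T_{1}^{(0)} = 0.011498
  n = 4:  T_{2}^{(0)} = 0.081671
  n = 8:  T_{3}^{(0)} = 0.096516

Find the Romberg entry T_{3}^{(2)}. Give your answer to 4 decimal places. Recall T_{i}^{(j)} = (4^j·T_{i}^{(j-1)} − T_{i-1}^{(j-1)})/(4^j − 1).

0.1012

Richardson extrapolation on the trapezoidal column (denominator 4−1=3):
T_{2}^{(1)} = 0.081671 + (0.081671 − 0.011498)/3 = 0.105062
T_{3}^{(1)} = 0.096516 + (0.096516 − 0.081671)/3 = 0.101464
T_{3}^{(2)} = (16·0.101464 − 0.105062) / 15 = 0.101224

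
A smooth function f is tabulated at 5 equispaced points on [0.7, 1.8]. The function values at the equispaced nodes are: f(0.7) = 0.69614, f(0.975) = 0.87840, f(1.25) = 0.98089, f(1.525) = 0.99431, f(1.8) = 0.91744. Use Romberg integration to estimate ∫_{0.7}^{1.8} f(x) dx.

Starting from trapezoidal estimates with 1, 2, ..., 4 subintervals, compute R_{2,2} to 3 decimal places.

R_{0,0} (trapezoid, 1 panel, h=1.1000): 0.88747
R_{1,0} (trapezoid, 2 panels, h=0.5500): 0.98322
R_{2,0} (trapezoid, 4 panels, h=0.2750): 1.00661
R_{1,1} = 0.98322 + (0.98322 − 0.88747)/3 = 1.01514
R_{2,1} = 1.00661 + (1.00661 − 0.98322)/3 = 1.01441
R_{2,2} = 1.01441 + (1.01441 − 1.01514)/15 = 1.01436

1.014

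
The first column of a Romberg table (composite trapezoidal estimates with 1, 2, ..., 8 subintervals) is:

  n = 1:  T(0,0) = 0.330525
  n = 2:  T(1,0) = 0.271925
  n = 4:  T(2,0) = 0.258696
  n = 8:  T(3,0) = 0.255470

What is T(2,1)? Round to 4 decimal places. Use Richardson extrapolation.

T(2,1) = 0.258696 + (0.258696 − 0.271925)/3 = 0.254286

0.2543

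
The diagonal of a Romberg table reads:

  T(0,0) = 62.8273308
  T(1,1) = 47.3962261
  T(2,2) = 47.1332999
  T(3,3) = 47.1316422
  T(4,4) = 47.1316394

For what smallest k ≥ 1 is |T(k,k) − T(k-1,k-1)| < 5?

|T(1,1) − T(0,0)| = 15.4311047 ≥ 5
|T(2,2) − T(1,1)| = 0.2629262 < 5

k = 2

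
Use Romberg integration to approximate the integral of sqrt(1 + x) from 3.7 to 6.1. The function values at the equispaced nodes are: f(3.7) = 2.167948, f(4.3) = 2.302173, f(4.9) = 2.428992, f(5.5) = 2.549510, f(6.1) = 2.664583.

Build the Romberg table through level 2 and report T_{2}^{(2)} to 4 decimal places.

T_{0}^{(0)} (trapezoid, 1 panel, h=2.4000): 5.799037
T_{1}^{(0)} (trapezoid, 2 panels, h=1.2000): 5.814309
T_{2}^{(0)} (trapezoid, 4 panels, h=0.6000): 5.818164
T_{1}^{(1)} = 5.814309 + (5.814309 − 5.799037)/3 = 5.819400
T_{2}^{(1)} = 5.818164 + (5.818164 − 5.814309)/3 = 5.819449
T_{2}^{(2)} = 5.819449 + (5.819449 − 5.819400)/15 = 5.819452

5.8195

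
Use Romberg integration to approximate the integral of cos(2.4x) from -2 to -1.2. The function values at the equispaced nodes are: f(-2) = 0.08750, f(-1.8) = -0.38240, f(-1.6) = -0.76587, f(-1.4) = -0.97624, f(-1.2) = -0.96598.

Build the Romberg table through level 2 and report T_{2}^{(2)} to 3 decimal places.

T_{0}^{(0)} (trapezoid, 1 panel, h=0.8000): -0.35139
T_{1}^{(0)} (trapezoid, 2 panels, h=0.4000): -0.48204
T_{2}^{(0)} (trapezoid, 4 panels, h=0.2000): -0.51275
T_{1}^{(1)} = -0.48204 + (-0.48204 − (-0.35139))/3 = -0.52559
T_{2}^{(1)} = -0.51275 + (-0.51275 − (-0.48204))/3 = -0.52299
T_{2}^{(2)} = -0.52299 + (-0.52299 − (-0.52559))/15 = -0.52282

-0.523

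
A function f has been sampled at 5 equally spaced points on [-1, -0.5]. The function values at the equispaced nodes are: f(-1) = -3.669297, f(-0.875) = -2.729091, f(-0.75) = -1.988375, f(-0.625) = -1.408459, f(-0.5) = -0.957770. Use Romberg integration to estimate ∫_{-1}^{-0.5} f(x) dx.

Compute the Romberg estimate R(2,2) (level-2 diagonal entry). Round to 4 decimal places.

R(0,0) (trapezoid, 1 panel, h=0.5000): -1.156767
R(1,0) (trapezoid, 2 panels, h=0.2500): -1.075477
R(2,0) (trapezoid, 4 panels, h=0.1250): -1.054932
R(1,1) = -1.075477 + (-1.075477 − (-1.156767))/3 = -1.048380
R(2,1) = -1.054932 + (-1.054932 − (-1.075477))/3 = -1.048084
R(2,2) = -1.048084 + (-1.048084 − (-1.048380))/15 = -1.048064

-1.0481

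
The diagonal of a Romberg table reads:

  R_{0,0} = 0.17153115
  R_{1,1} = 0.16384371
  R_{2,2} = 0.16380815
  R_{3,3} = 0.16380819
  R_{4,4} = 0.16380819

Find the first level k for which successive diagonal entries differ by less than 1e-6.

|R_{1,1} − R_{0,0}| = 0.00768744 ≥ 1e-6
|R_{2,2} − R_{1,1}| = 0.00003556 ≥ 1e-6
|R_{3,3} − R_{2,2}| = 0.00000004 < 1e-6

k = 3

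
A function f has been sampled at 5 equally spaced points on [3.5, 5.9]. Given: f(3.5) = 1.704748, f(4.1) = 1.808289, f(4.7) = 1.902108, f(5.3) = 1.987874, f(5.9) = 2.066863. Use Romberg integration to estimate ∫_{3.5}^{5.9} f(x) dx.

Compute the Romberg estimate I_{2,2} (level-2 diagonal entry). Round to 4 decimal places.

I_{0,0} (trapezoid, 1 panel, h=2.4000): 4.525933
I_{1,0} (trapezoid, 2 panels, h=1.2000): 4.545496
I_{2,0} (trapezoid, 4 panels, h=0.6000): 4.550446
I_{1,1} = 4.545496 + (4.545496 − 4.525933)/3 = 4.552017
I_{2,1} = 4.550446 + (4.550446 − 4.545496)/3 = 4.552096
I_{2,2} = 4.552096 + (4.552096 − 4.552017)/15 = 4.552101

4.5521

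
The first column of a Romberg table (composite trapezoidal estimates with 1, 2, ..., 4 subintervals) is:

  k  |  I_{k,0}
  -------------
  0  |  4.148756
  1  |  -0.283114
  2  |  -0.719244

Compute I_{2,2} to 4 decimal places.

-0.8049

Richardson extrapolation on the trapezoidal column (denominator 4−1=3):
I_{1,1} = (4·(-0.283114) − 4.148756) / 3 = -1.760404
I_{2,1} = -0.719244 + (-0.719244 − (-0.283114))/3 = -0.864621
I_{2,2} = (16·(-0.864621) − (-1.760404)) / 15 = -0.804902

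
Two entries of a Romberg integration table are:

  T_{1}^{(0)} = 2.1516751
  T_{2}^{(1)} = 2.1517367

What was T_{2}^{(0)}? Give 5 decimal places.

2.15172

From T_{2}^{(1)} = (4·T_{2}^{(0)} − T_{1}^{(0)})/3, solve for T_{2}^{(0)}:
4·T_{2}^{(0)} = 3·2.1517367 + 2.1516751 = 8.6068852
T_{2}^{(0)} = 2.1517213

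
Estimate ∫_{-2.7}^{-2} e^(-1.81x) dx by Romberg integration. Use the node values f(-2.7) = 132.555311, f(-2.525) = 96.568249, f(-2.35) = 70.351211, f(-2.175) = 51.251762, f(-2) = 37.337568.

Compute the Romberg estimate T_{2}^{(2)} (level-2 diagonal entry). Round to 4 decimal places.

T_{0}^{(0)} (trapezoid, 1 panel, h=0.7000): 59.462508
T_{1}^{(0)} (trapezoid, 2 panels, h=0.3500): 54.354178
T_{2}^{(0)} (trapezoid, 4 panels, h=0.1750): 53.045591
T_{1}^{(1)} = 54.354178 + (54.354178 − 59.462508)/3 = 52.651401
T_{2}^{(1)} = 53.045591 + (53.045591 − 54.354178)/3 = 52.609395
T_{2}^{(2)} = 52.609395 + (52.609395 − 52.651401)/15 = 52.606595

52.6066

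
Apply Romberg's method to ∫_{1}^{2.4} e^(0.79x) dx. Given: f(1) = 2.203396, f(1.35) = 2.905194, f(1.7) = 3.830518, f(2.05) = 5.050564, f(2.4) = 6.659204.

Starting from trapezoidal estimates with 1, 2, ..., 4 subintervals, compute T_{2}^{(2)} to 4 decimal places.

5.6403

T_{0}^{(0)} (trapezoid, 1 panel, h=1.4000): 6.203820
T_{1}^{(0)} (trapezoid, 2 panels, h=0.7000): 5.783273
T_{2}^{(0)} (trapezoid, 4 panels, h=0.3500): 5.676152
T_{1}^{(1)} = 5.783273 + (5.783273 − 6.203820)/3 = 5.643091
T_{2}^{(1)} = 5.676152 + (5.676152 − 5.783273)/3 = 5.640445
T_{2}^{(2)} = 5.640445 + (5.640445 − 5.643091)/15 = 5.640269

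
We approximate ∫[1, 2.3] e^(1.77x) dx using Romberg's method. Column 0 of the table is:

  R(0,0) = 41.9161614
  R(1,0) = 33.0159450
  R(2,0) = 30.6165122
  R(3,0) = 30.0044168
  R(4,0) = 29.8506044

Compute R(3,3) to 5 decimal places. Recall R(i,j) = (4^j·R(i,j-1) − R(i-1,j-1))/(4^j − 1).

29.79927

R(1,1) = (4·33.0159450 − 41.9161614) / 3 = 30.0492062
R(2,1) = (4·30.6165122 − 33.0159450) / 3 = 29.8167013
R(3,1) = 30.0044168 + (30.0044168 − 30.6165122)/3 = 29.8003850
R(2,2) = (16·29.8167013 − 30.0492062) / 15 = 29.8012010
R(3,2) = 29.8003850 + (29.8003850 − 29.8167013)/15 = 29.7992972
R(3,3) = 29.7992972 + (29.7992972 − 29.8012010)/63 = 29.7992670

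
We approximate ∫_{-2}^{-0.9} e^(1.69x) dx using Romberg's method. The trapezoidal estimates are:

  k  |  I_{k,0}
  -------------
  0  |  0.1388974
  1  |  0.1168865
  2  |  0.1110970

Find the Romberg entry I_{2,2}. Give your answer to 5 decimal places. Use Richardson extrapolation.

I_{1,1} = (4·0.1168865 − 0.1388974) / 3 = 0.1095495
I_{2,1} = (4·0.1110970 − 0.1168865) / 3 = 0.1091672
I_{2,2} = (16·0.1091672 − 0.1095495) / 15 = 0.1091417

0.10914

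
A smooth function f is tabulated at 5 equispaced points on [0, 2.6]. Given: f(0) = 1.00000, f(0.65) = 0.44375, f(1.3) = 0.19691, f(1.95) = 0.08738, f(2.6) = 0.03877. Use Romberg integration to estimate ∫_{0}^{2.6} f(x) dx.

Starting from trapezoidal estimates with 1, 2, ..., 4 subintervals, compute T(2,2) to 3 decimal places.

0.769

T(0,0) (trapezoid, 1 panel, h=2.6000): 1.35040
T(1,0) (trapezoid, 2 panels, h=1.3000): 0.93118
T(2,0) (trapezoid, 4 panels, h=0.6500): 0.81083
T(1,1) = 0.93118 + (0.93118 − 1.35040)/3 = 0.79144
T(2,1) = 0.81083 + (0.81083 − 0.93118)/3 = 0.77071
T(2,2) = 0.77071 + (0.77071 − 0.79144)/15 = 0.76933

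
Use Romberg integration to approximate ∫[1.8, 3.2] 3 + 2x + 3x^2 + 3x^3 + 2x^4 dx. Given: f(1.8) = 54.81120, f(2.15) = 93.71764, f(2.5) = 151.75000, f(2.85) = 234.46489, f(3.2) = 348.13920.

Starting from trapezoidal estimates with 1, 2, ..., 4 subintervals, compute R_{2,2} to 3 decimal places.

235.565

R_{0,0} (trapezoid, 1 panel, h=1.4000): 282.06528
R_{1,0} (trapezoid, 2 panels, h=0.7000): 247.25764
R_{2,0} (trapezoid, 4 panels, h=0.3500): 238.49271
R_{1,1} = 247.25764 + (247.25764 − 282.06528)/3 = 235.65509
R_{2,1} = 238.49271 + (238.49271 − 247.25764)/3 = 235.57107
R_{2,2} = 235.57107 + (235.57107 − 235.65509)/15 = 235.56547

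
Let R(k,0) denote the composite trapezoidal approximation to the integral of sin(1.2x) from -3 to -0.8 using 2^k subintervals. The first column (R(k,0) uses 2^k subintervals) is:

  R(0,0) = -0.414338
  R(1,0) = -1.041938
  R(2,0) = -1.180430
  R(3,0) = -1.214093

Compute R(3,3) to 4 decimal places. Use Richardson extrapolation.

-1.2252

R(1,1) = (4·(-1.041938) − (-0.414338)) / 3 = -1.251138
R(2,1) = (4·(-1.180430) − (-1.041938)) / 3 = -1.226594
R(3,1) = (4·(-1.214093) − (-1.180430)) / 3 = -1.225314
R(2,2) = -1.226594 + (-1.226594 − (-1.251138))/15 = -1.224958
R(3,2) = -1.225314 + (-1.225314 − (-1.226594))/15 = -1.225229
R(3,3) = (64·(-1.225229) − (-1.224958)) / 63 = -1.225233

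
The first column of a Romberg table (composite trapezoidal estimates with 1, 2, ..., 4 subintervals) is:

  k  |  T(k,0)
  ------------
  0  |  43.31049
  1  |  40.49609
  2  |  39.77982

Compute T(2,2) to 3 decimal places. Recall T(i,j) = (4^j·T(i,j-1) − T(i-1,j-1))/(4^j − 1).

T(1,1) = 40.49609 + (40.49609 − 43.31049)/3 = 39.55796
T(2,1) = 39.77982 + (39.77982 − 40.49609)/3 = 39.54106
T(2,2) = 39.54106 + (39.54106 − 39.55796)/15 = 39.53993

39.540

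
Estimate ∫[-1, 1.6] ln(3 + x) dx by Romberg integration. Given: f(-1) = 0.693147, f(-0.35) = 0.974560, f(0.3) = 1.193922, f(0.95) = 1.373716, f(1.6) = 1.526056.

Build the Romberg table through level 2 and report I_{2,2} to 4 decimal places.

I_{0,0} (trapezoid, 1 panel, h=2.6000): 2.884964
I_{1,0} (trapezoid, 2 panels, h=1.3000): 2.994581
I_{2,0} (trapezoid, 4 panels, h=0.6500): 3.023670
I_{1,1} = 2.994581 + (2.994581 − 2.884964)/3 = 3.031120
I_{2,1} = 3.023670 + (3.023670 − 2.994581)/3 = 3.033366
I_{2,2} = 3.033366 + (3.033366 − 3.031120)/15 = 3.033516

3.0335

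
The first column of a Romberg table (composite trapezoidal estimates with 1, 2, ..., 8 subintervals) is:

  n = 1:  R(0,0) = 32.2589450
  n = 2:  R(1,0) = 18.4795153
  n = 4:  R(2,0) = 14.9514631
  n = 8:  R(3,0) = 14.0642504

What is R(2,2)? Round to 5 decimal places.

R(1,1) = 18.4795153 + (18.4795153 − 32.2589450)/3 = 13.8863721
R(2,1) = (4·14.9514631 − 18.4795153) / 3 = 13.7754457
R(2,2) = (16·13.7754457 − 13.8863721) / 15 = 13.7680506
(Column j=1 coincides with Simpson's rule on the same nodes.)

13.76805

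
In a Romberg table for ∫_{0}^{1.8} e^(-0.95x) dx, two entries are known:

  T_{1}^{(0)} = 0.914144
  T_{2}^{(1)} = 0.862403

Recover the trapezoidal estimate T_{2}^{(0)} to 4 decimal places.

0.8753

From T_{2}^{(1)} = (4·T_{2}^{(0)} − T_{1}^{(0)})/3, solve for T_{2}^{(0)}:
4·T_{2}^{(0)} = 3·0.862403 + 0.914144 = 3.501353
T_{2}^{(0)} = 0.875338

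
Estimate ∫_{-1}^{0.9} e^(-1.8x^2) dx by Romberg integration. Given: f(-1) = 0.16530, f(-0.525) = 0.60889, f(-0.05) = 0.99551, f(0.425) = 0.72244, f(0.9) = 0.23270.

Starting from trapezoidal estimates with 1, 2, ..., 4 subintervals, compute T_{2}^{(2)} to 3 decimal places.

T_{0}^{(0)} (trapezoid, 1 panel, h=1.9000): 0.37810
T_{1}^{(0)} (trapezoid, 2 panels, h=0.9500): 1.13478
T_{2}^{(0)} (trapezoid, 4 panels, h=0.4750): 1.19977
T_{1}^{(1)} = 1.13478 + (1.13478 − 0.37810)/3 = 1.38701
T_{2}^{(1)} = 1.19977 + (1.19977 − 1.13478)/3 = 1.22143
T_{2}^{(2)} = 1.22143 + (1.22143 − 1.38701)/15 = 1.21039

1.210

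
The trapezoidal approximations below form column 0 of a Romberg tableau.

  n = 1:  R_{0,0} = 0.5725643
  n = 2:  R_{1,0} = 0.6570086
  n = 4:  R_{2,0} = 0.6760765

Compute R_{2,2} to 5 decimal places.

0.68225

Richardson extrapolation on the trapezoidal column (denominator 4−1=3):
R_{1,1} = 0.6570086 + (0.6570086 − 0.5725643)/3 = 0.6851567
R_{2,1} = 0.6760765 + (0.6760765 − 0.6570086)/3 = 0.6824325
R_{2,2} = 0.6824325 + (0.6824325 − 0.6851567)/15 = 0.6822509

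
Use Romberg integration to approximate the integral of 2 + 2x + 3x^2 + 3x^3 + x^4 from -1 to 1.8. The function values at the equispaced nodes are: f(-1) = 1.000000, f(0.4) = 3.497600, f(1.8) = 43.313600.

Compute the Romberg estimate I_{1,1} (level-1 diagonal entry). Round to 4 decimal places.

I_{0,0} (trapezoid, 1 panel, h=2.8000): 62.039040
I_{1,0} (trapezoid, 2 panels, h=1.4000): 35.916160
I_{1,1} = 35.916160 + (35.916160 − 62.039040)/3 = 27.208533

27.2085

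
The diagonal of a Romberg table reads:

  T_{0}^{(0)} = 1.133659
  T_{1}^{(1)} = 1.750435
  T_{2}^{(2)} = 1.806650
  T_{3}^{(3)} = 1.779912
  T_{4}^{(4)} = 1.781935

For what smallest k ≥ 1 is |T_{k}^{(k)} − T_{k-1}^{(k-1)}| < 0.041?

k = 3

|T_{1}^{(1)} − T_{0}^{(0)}| = 0.616776 ≥ 0.041
|T_{2}^{(2)} − T_{1}^{(1)}| = 0.056215 ≥ 0.041
|T_{3}^{(3)} − T_{2}^{(2)}| = 0.026738 < 0.041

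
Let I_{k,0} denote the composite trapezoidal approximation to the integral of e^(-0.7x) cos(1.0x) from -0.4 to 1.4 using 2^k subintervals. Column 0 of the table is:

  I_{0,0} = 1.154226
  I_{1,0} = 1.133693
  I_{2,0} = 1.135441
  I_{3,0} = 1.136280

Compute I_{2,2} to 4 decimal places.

1.1366

Richardson extrapolation on the trapezoidal column (denominator 4−1=3):
I_{1,1} = (4·1.133693 − 1.154226) / 3 = 1.126849
I_{2,1} = 1.135441 + (1.135441 − 1.133693)/3 = 1.136024
I_{2,2} = (16·1.136024 − 1.126849) / 15 = 1.136636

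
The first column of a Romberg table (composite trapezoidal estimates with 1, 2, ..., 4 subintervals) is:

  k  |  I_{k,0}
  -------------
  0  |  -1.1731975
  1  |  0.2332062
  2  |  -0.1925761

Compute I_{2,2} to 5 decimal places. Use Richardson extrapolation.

I_{1,1} = (4·0.2332062 − (-1.1731975)) / 3 = 0.7020074
I_{2,1} = (4·(-0.1925761) − 0.2332062) / 3 = -0.3345035
I_{2,2} = -0.3345035 + (-0.3345035 − 0.7020074)/15 = -0.4036042
(Column j=1 coincides with Simpson's rule on the same nodes.)

-0.40360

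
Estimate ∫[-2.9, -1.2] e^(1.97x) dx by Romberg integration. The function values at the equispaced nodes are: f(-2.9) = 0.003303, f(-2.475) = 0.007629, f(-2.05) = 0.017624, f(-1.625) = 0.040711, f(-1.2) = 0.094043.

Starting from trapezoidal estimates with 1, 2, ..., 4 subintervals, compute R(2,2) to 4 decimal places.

0.0461

R(0,0) (trapezoid, 1 panel, h=1.7000): 0.082744
R(1,0) (trapezoid, 2 panels, h=0.8500): 0.056352
R(2,0) (trapezoid, 4 panels, h=0.4250): 0.048721
R(1,1) = 0.056352 + (0.056352 − 0.082744)/3 = 0.047555
R(2,1) = 0.048721 + (0.048721 − 0.056352)/3 = 0.046177
R(2,2) = 0.046177 + (0.046177 − 0.047555)/15 = 0.046085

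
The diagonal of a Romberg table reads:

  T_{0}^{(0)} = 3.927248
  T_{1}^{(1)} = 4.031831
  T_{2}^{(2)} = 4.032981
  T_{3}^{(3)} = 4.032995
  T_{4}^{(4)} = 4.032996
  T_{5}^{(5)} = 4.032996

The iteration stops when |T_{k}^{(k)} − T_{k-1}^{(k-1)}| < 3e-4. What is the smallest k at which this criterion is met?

|T_{1}^{(1)} − T_{0}^{(0)}| = 0.104583 ≥ 3e-4
|T_{2}^{(2)} − T_{1}^{(1)}| = 0.001150 ≥ 3e-4
|T_{3}^{(3)} − T_{2}^{(2)}| = 0.000014 < 3e-4

k = 3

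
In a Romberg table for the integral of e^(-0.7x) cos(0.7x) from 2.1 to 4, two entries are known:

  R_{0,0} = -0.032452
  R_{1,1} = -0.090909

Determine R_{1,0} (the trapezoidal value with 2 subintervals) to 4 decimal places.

From R_{1,1} = (4·R_{1,0} − R_{0,0})/3, solve for R_{1,0}:
4·R_{1,0} = 3·(-0.090909) + (-0.032452) = -0.305179
R_{1,0} = -0.076295

-0.0763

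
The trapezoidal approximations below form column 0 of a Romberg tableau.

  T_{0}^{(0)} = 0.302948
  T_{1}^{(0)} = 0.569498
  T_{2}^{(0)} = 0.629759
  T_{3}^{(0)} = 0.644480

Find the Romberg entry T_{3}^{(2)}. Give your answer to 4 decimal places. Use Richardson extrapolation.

0.6494

Richardson extrapolation on the trapezoidal column (denominator 4−1=3):
T_{2}^{(1)} = 0.629759 + (0.629759 − 0.569498)/3 = 0.649846
T_{3}^{(1)} = (4·0.644480 − 0.629759) / 3 = 0.649387
T_{3}^{(2)} = (16·0.649387 − 0.649846) / 15 = 0.649356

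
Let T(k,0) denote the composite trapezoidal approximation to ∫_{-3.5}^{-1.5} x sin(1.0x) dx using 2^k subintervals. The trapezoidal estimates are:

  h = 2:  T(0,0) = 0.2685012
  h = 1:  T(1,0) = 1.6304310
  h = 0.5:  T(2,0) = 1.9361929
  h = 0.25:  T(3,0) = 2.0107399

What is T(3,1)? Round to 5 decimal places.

2.03559

T(3,1) = (4·2.0107399 − 1.9361929) / 3 = 2.0355889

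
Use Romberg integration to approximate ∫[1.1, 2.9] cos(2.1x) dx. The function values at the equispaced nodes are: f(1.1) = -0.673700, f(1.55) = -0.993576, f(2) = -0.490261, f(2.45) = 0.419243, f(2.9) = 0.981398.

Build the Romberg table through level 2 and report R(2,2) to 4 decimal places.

-0.4422

R(0,0) (trapezoid, 1 panel, h=1.8000): 0.276928
R(1,0) (trapezoid, 2 panels, h=0.9000): -0.302771
R(2,0) (trapezoid, 4 panels, h=0.4500): -0.409835
R(1,1) = -0.302771 + (-0.302771 − 0.276928)/3 = -0.496004
R(2,1) = -0.409835 + (-0.409835 − (-0.302771))/3 = -0.445523
R(2,2) = -0.445523 + (-0.445523 − (-0.496004))/15 = -0.442158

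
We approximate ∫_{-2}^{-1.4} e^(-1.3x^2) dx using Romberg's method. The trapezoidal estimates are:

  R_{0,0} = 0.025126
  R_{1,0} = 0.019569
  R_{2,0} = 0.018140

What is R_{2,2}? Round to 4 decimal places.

Richardson extrapolation on the trapezoidal column (denominator 4−1=3):
R_{1,1} = (4·0.019569 − 0.025126) / 3 = 0.017717
R_{2,1} = (4·0.018140 − 0.019569) / 3 = 0.017664
R_{2,2} = 0.017664 + (0.017664 − 0.017717)/15 = 0.017660

0.0177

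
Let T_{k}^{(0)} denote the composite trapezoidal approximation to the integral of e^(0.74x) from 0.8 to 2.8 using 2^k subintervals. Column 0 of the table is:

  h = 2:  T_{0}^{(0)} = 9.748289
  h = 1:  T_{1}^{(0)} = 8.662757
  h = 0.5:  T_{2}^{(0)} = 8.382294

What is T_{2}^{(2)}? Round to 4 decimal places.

8.2880

Richardson extrapolation on the trapezoidal column (denominator 4−1=3):
T_{1}^{(1)} = (4·8.662757 − 9.748289) / 3 = 8.300913
T_{2}^{(1)} = (4·8.382294 − 8.662757) / 3 = 8.288806
T_{2}^{(2)} = (16·8.288806 − 8.300913) / 15 = 8.287999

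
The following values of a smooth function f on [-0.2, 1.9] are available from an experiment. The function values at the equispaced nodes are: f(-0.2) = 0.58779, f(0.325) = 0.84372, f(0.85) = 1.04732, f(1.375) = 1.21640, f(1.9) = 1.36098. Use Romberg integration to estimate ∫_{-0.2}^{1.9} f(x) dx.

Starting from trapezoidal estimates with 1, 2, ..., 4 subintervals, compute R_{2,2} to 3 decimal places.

2.150

R_{0,0} (trapezoid, 1 panel, h=2.1000): 2.04621
R_{1,0} (trapezoid, 2 panels, h=1.0500): 2.12279
R_{2,0} (trapezoid, 4 panels, h=0.5250): 2.14296
R_{1,1} = 2.12279 + (2.12279 − 2.04621)/3 = 2.14832
R_{2,1} = 2.14296 + (2.14296 − 2.12279)/3 = 2.14968
R_{2,2} = 2.14968 + (2.14968 − 2.14832)/15 = 2.14977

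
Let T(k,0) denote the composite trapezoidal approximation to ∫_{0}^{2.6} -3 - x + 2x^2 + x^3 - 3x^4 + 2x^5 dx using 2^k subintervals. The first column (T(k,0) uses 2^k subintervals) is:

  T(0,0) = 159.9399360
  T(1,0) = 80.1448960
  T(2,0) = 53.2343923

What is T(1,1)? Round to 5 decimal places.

Richardson extrapolation on the trapezoidal column (denominator 4−1=3):
T(1,1) = 80.1448960 + (80.1448960 − 159.9399360)/3 = 53.5465493

53.54655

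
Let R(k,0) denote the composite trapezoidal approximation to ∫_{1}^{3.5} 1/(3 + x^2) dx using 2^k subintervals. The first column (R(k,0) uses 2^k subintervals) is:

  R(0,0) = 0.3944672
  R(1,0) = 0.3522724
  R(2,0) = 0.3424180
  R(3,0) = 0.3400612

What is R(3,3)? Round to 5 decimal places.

0.33929

Richardson extrapolation on the trapezoidal column (denominator 4−1=3):
R(1,1) = 0.3522724 + (0.3522724 − 0.3944672)/3 = 0.3382075
R(2,1) = (4·0.3424180 − 0.3522724) / 3 = 0.3391332
R(3,1) = (4·0.3400612 − 0.3424180) / 3 = 0.3392756
R(2,2) = 0.3391332 + (0.3391332 − 0.3382075)/15 = 0.3391949
R(3,2) = 0.3392756 + (0.3392756 − 0.3391332)/15 = 0.3392851
R(3,3) = (64·0.3392851 − 0.3391949) / 63 = 0.3392865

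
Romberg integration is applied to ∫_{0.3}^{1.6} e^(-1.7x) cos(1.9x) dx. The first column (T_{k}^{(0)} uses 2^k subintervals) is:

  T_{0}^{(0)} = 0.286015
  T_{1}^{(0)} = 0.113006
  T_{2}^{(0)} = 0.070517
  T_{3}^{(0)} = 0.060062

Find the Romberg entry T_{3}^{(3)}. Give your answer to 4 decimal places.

Richardson extrapolation on the trapezoidal column (denominator 4−1=3):
T_{1}^{(1)} = 0.113006 + (0.113006 − 0.286015)/3 = 0.055336
T_{2}^{(1)} = 0.070517 + (0.070517 − 0.113006)/3 = 0.056354
T_{3}^{(1)} = 0.060062 + (0.060062 − 0.070517)/3 = 0.056577
T_{2}^{(2)} = 0.056354 + (0.056354 − 0.055336)/15 = 0.056422
T_{3}^{(2)} = 0.056577 + (0.056577 − 0.056354)/15 = 0.056592
T_{3}^{(3)} = (64·0.056592 − 0.056422) / 63 = 0.056595

0.0566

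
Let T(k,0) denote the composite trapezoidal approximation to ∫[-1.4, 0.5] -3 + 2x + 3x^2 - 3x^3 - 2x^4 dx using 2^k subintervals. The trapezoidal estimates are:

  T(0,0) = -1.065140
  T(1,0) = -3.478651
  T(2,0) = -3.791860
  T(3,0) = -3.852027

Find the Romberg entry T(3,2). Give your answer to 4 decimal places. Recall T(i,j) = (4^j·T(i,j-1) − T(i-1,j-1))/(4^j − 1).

-3.8705

Richardson extrapolation on the trapezoidal column (denominator 4−1=3):
T(2,1) = (4·(-3.791860) − (-3.478651)) / 3 = -3.896263
T(3,1) = (4·(-3.852027) − (-3.791860)) / 3 = -3.872083
T(3,2) = (16·(-3.872083) − (-3.896263)) / 15 = -3.870471
(Column j=1 coincides with Simpson's rule on the same nodes.)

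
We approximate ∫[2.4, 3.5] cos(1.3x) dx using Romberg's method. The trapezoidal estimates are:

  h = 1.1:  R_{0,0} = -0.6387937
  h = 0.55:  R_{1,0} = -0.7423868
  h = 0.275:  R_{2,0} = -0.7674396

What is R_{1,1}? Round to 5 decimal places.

-0.77692

R_{1,1} = -0.7423868 + (-0.7423868 − (-0.6387937))/3 = -0.7769178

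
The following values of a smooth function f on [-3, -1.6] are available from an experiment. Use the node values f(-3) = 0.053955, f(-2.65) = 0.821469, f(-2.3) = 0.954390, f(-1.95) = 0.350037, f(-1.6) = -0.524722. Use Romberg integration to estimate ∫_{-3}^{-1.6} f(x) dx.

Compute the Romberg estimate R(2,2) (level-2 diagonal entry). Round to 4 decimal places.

R(0,0) (trapezoid, 1 panel, h=1.4000): -0.329537
R(1,0) (trapezoid, 2 panels, h=0.7000): 0.503305
R(2,0) (trapezoid, 4 panels, h=0.3500): 0.661679
R(1,1) = 0.503305 + (0.503305 − (-0.329537))/3 = 0.780919
R(2,1) = 0.661679 + (0.661679 − 0.503305)/3 = 0.714470
R(2,2) = 0.714470 + (0.714470 − 0.780919)/15 = 0.710040

0.7100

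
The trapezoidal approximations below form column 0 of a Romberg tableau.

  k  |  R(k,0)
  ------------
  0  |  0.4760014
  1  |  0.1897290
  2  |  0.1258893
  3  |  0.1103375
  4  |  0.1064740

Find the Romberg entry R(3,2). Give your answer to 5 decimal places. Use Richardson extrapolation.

Richardson extrapolation on the trapezoidal column (denominator 4−1=3):
R(2,1) = (4·0.1258893 − 0.1897290) / 3 = 0.1046094
R(3,1) = 0.1103375 + (0.1103375 − 0.1258893)/3 = 0.1051536
R(3,2) = (16·0.1051536 − 0.1046094) / 15 = 0.1051899

0.10519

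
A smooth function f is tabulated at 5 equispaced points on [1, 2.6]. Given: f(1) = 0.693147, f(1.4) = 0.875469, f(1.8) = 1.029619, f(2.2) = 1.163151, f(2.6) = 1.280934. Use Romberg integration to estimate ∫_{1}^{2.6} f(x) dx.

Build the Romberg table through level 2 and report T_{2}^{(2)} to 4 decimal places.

1.6251

T_{0}^{(0)} (trapezoid, 1 panel, h=1.6000): 1.579265
T_{1}^{(0)} (trapezoid, 2 panels, h=0.8000): 1.613328
T_{2}^{(0)} (trapezoid, 4 panels, h=0.4000): 1.622112
T_{1}^{(1)} = 1.613328 + (1.613328 − 1.579265)/3 = 1.624682
T_{2}^{(1)} = 1.622112 + (1.622112 − 1.613328)/3 = 1.625040
T_{2}^{(2)} = 1.625040 + (1.625040 − 1.624682)/15 = 1.625064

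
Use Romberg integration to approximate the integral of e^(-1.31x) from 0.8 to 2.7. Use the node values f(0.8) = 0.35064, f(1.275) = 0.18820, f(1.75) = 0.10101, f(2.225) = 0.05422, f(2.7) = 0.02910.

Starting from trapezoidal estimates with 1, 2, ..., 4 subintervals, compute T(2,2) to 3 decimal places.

T(0,0) (trapezoid, 1 panel, h=1.9000): 0.36075
T(1,0) (trapezoid, 2 panels, h=0.9500): 0.27634
T(2,0) (trapezoid, 4 panels, h=0.4750): 0.25332
T(1,1) = 0.27634 + (0.27634 − 0.36075)/3 = 0.24820
T(2,1) = 0.25332 + (0.25332 − 0.27634)/3 = 0.24565
T(2,2) = 0.24565 + (0.24565 − 0.24820)/15 = 0.24548

0.245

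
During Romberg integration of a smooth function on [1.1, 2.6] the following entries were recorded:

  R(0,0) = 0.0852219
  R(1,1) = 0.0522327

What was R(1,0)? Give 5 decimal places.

0.06048

From R(1,1) = (4·R(1,0) − R(0,0))/3, solve for R(1,0):
4·R(1,0) = 3·0.0522327 + 0.0852219 = 0.2419200
R(1,0) = 0.0604800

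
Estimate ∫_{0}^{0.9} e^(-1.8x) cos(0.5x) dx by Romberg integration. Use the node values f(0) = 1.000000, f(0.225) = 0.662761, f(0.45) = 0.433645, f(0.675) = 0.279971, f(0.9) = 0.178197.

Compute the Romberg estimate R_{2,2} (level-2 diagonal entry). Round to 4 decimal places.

0.4362

R_{0,0} (trapezoid, 1 panel, h=0.9000): 0.530189
R_{1,0} (trapezoid, 2 panels, h=0.4500): 0.460235
R_{2,0} (trapezoid, 4 panels, h=0.2250): 0.442232
R_{1,1} = 0.460235 + (0.460235 − 0.530189)/3 = 0.436917
R_{2,1} = 0.442232 + (0.442232 − 0.460235)/3 = 0.436231
R_{2,2} = 0.436231 + (0.436231 − 0.436917)/15 = 0.436185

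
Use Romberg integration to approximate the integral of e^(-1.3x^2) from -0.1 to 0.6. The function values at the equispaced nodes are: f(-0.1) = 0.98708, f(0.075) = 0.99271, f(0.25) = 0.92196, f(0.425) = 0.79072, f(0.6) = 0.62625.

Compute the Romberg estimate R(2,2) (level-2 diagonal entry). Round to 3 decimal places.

0.618

R(0,0) (trapezoid, 1 panel, h=0.7000): 0.56467
R(1,0) (trapezoid, 2 panels, h=0.3500): 0.60502
R(2,0) (trapezoid, 4 panels, h=0.1750): 0.61461
R(1,1) = 0.60502 + (0.60502 − 0.56467)/3 = 0.61847
R(2,1) = 0.61461 + (0.61461 − 0.60502)/3 = 0.61781
R(2,2) = 0.61781 + (0.61781 − 0.61847)/15 = 0.61777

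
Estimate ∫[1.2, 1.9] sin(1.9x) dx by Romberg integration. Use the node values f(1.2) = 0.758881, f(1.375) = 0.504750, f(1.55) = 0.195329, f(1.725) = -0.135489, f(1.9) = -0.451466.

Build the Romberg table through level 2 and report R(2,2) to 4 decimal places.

0.1269

R(0,0) (trapezoid, 1 panel, h=0.7000): 0.107595
R(1,0) (trapezoid, 2 panels, h=0.3500): 0.122163
R(2,0) (trapezoid, 4 panels, h=0.1750): 0.125702
R(1,1) = 0.122163 + (0.122163 − 0.107595)/3 = 0.127019
R(2,1) = 0.125702 + (0.125702 − 0.122163)/3 = 0.126882
R(2,2) = 0.126882 + (0.126882 − 0.127019)/15 = 0.126873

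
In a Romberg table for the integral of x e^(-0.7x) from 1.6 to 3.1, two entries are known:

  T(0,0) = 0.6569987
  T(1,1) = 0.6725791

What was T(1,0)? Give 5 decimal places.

From T(1,1) = (4·T(1,0) − T(0,0))/3, solve for T(1,0):
4·T(1,0) = 3·0.6725791 + 0.6569987 = 2.6747360
T(1,0) = 0.6686840

0.66868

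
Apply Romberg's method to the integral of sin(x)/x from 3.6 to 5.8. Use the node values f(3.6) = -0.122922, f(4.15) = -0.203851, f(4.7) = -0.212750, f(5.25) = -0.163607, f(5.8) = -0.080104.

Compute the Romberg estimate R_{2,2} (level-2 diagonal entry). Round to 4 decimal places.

-0.3846

R_{0,0} (trapezoid, 1 panel, h=2.2000): -0.223329
R_{1,0} (trapezoid, 2 panels, h=1.1000): -0.345689
R_{2,0} (trapezoid, 4 panels, h=0.5500): -0.374947
R_{1,1} = -0.345689 + (-0.345689 − (-0.223329))/3 = -0.386476
R_{2,1} = -0.374947 + (-0.374947 − (-0.345689))/3 = -0.384700
R_{2,2} = -0.384700 + (-0.384700 − (-0.386476))/15 = -0.384582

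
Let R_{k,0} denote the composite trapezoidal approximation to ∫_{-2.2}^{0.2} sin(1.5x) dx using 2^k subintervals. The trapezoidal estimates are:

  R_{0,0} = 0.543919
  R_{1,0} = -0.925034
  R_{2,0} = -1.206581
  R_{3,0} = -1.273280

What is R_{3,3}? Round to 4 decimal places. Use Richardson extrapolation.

Richardson extrapolation on the trapezoidal column (denominator 4−1=3):
R_{1,1} = (4·(-0.925034) − 0.543919) / 3 = -1.414685
R_{2,1} = (4·(-1.206581) − (-0.925034)) / 3 = -1.300430
R_{3,1} = -1.273280 + (-1.273280 − (-1.206581))/3 = -1.295513
R_{2,2} = (16·(-1.300430) − (-1.414685)) / 15 = -1.292813
R_{3,2} = (16·(-1.295513) − (-1.300430)) / 15 = -1.295185
R_{3,3} = (64·(-1.295185) − (-1.292813)) / 63 = -1.295223

-1.2952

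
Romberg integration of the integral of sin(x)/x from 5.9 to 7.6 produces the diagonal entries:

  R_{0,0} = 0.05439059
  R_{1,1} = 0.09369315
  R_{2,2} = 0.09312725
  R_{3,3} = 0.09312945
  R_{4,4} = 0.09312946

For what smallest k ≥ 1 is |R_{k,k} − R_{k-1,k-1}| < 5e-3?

|R_{1,1} − R_{0,0}| = 0.03930256 ≥ 5e-3
|R_{2,2} − R_{1,1}| = 0.00056590 < 5e-3

k = 2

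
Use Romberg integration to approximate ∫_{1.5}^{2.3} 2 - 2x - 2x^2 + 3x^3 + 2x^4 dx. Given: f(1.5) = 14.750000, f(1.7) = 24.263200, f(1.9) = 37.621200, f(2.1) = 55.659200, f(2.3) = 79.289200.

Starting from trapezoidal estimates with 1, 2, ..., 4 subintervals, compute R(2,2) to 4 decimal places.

32.5977

R(0,0) (trapezoid, 1 panel, h=0.8000): 37.615680
R(1,0) (trapezoid, 2 panels, h=0.4000): 33.856320
R(2,0) (trapezoid, 4 panels, h=0.2000): 32.912640
R(1,1) = 33.856320 + (33.856320 − 37.615680)/3 = 32.603200
R(2,1) = 32.912640 + (32.912640 − 33.856320)/3 = 32.598080
R(2,2) = 32.598080 + (32.598080 − 32.603200)/15 = 32.597739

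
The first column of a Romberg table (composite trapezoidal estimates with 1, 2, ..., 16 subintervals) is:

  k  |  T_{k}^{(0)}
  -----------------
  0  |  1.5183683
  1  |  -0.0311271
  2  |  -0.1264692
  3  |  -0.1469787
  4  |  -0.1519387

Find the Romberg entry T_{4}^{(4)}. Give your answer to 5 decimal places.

Richardson extrapolation on the trapezoidal column (denominator 4−1=3):
T_{1}^{(1)} = -0.0311271 + (-0.0311271 − 1.5183683)/3 = -0.5476256
T_{2}^{(1)} = -0.1264692 + (-0.1264692 − (-0.0311271))/3 = -0.1582499
T_{3}^{(1)} = -0.1469787 + (-0.1469787 − (-0.1264692))/3 = -0.1538152
T_{4}^{(1)} = (4·(-0.1519387) − (-0.1469787)) / 3 = -0.1535920
T_{2}^{(2)} = -0.1582499 + (-0.1582499 − (-0.5476256))/15 = -0.1322915
T_{3}^{(2)} = -0.1538152 + (-0.1538152 − (-0.1582499))/15 = -0.1535196
T_{4}^{(2)} = (16·(-0.1535920) − (-0.1538152)) / 15 = -0.1535771
T_{3}^{(3)} = (64·(-0.1535196) − (-0.1322915)) / 63 = -0.1538566
T_{4}^{(3)} = -0.1535771 + (-0.1535771 − (-0.1535196))/63 = -0.1535780
T_{4}^{(4)} = -0.1535780 + (-0.1535780 − (-0.1538566))/255 = -0.1535769

-0.15358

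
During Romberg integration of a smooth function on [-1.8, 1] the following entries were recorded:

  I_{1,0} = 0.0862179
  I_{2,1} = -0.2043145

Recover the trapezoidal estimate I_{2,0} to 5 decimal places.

-0.13168

From I_{2,1} = (4·I_{2,0} − I_{1,0})/3, solve for I_{2,0}:
4·I_{2,0} = 3·(-0.2043145) + 0.0862179 = -0.5267256
I_{2,0} = -0.1316814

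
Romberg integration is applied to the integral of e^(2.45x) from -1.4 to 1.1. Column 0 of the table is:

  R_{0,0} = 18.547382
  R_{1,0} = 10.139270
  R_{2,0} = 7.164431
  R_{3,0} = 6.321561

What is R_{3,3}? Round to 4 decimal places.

Richardson extrapolation on the trapezoidal column (denominator 4−1=3):
R_{1,1} = (4·10.139270 − 18.547382) / 3 = 7.336566
R_{2,1} = 7.164431 + (7.164431 − 10.139270)/3 = 6.172818
R_{3,1} = (4·6.321561 − 7.164431) / 3 = 6.040604
R_{2,2} = 6.172818 + (6.172818 − 7.336566)/15 = 6.095235
R_{3,2} = 6.040604 + (6.040604 − 6.172818)/15 = 6.031790
R_{3,3} = (64·6.031790 − 6.095235) / 63 = 6.030783

6.0308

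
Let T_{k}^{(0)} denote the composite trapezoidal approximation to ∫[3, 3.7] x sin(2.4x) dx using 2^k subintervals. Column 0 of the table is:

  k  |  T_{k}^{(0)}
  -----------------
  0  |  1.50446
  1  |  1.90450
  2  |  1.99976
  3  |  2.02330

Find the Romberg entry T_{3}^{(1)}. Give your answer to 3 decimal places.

Richardson extrapolation on the trapezoidal column (denominator 4−1=3):
T_{3}^{(1)} = 2.02330 + (2.02330 − 1.99976)/3 = 2.03115
(Column j=1 coincides with Simpson's rule on the same nodes.)

2.031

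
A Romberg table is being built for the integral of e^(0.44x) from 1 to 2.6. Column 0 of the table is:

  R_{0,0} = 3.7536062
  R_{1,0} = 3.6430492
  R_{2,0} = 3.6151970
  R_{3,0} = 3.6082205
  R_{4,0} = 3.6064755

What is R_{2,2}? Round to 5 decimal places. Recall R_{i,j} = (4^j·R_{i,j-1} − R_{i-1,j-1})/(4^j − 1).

R_{1,1} = 3.6430492 + (3.6430492 − 3.7536062)/3 = 3.6061969
R_{2,1} = (4·3.6151970 − 3.6430492) / 3 = 3.6059129
R_{2,2} = (16·3.6059129 − 3.6061969) / 15 = 3.6058940
(Column j=1 coincides with Simpson's rule on the same nodes.)

3.60589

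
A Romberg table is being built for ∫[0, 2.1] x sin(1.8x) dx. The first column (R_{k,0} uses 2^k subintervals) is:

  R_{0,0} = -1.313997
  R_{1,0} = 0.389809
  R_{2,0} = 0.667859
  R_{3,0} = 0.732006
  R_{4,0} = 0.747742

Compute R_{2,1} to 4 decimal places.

0.7605

R_{2,1} = 0.667859 + (0.667859 − 0.389809)/3 = 0.760542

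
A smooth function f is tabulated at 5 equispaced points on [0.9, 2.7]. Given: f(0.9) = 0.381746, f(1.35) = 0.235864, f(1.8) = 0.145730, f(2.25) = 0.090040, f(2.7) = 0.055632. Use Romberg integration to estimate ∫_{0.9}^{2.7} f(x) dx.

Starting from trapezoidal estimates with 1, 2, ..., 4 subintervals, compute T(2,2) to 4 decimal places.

0.3048

T(0,0) (trapezoid, 1 panel, h=1.8000): 0.393640
T(1,0) (trapezoid, 2 panels, h=0.9000): 0.327977
T(2,0) (trapezoid, 4 panels, h=0.4500): 0.310645
T(1,1) = 0.327977 + (0.327977 − 0.393640)/3 = 0.306089
T(2,1) = 0.310645 + (0.310645 − 0.327977)/3 = 0.304868
T(2,2) = 0.304868 + (0.304868 − 0.306089)/15 = 0.304787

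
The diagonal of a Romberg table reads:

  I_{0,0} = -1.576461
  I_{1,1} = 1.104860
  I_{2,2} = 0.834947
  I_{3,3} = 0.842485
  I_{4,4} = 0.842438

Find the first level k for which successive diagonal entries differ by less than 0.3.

k = 2

|I_{1,1} − I_{0,0}| = 2.681321 ≥ 0.3
|I_{2,2} − I_{1,1}| = 0.269913 < 0.3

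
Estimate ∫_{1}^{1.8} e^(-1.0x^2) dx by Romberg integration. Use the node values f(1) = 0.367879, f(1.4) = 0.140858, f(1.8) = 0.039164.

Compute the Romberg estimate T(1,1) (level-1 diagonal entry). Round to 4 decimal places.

0.1294

T(0,0) (trapezoid, 1 panel, h=0.8000): 0.162817
T(1,0) (trapezoid, 2 panels, h=0.4000): 0.137752
T(1,1) = 0.137752 + (0.137752 − 0.162817)/3 = 0.129397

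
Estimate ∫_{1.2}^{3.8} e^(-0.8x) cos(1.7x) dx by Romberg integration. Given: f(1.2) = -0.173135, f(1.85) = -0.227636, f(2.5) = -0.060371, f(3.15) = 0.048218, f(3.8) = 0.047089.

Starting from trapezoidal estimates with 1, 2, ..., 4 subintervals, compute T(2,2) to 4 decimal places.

T(0,0) (trapezoid, 1 panel, h=2.6000): -0.163860
T(1,0) (trapezoid, 2 panels, h=1.3000): -0.160412
T(2,0) (trapezoid, 4 panels, h=0.6500): -0.196828
T(1,1) = -0.160412 + (-0.160412 − (-0.163860))/3 = -0.159263
T(2,1) = -0.196828 + (-0.196828 − (-0.160412))/3 = -0.208967
T(2,2) = -0.208967 + (-0.208967 − (-0.159263))/15 = -0.212281

-0.2123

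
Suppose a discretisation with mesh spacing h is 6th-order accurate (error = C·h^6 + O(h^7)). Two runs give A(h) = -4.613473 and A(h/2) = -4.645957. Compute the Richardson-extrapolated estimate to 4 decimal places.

The leading error scales as h^6; refining by a factor of 2 reduces it by 2^6 = 64.
Extrapolated value = (64·A(h/2) − A(h)) / (64 − 1)
= (64·(-4.645957) − (-4.613473)) / 63
= -292.727775 / 63 = -4.646473

-4.6465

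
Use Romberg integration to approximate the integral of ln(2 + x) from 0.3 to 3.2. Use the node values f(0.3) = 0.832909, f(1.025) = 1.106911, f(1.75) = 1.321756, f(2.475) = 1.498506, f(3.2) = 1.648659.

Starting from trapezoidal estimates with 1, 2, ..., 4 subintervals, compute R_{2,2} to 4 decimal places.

R_{0,0} (trapezoid, 1 panel, h=2.9000): 3.598274
R_{1,0} (trapezoid, 2 panels, h=1.4500): 3.715683
R_{2,0} (trapezoid, 4 panels, h=0.7250): 3.746769
R_{1,1} = 3.715683 + (3.715683 − 3.598274)/3 = 3.754819
R_{2,1} = 3.746769 + (3.746769 − 3.715683)/3 = 3.757131
R_{2,2} = 3.757131 + (3.757131 − 3.754819)/15 = 3.757285

3.7573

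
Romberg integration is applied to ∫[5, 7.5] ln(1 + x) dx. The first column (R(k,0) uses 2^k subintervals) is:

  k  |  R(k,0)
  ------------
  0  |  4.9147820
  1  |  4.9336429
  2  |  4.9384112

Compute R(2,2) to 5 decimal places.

R(1,1) = (4·4.9336429 − 4.9147820) / 3 = 4.9399299
R(2,1) = 4.9384112 + (4.9384112 − 4.9336429)/3 = 4.9400006
R(2,2) = (16·4.9400006 − 4.9399299) / 15 = 4.9400053

4.94001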